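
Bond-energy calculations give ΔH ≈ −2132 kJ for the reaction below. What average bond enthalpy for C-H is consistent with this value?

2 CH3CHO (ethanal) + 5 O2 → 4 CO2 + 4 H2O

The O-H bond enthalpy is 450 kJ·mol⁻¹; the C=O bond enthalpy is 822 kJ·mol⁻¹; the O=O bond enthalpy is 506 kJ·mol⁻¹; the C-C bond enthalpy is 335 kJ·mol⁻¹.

D(C-H) ≈ 400 kJ/mol

Let D be the C-H bond energy.
Σ(broken) = 2×335 + 8×D + 2×822 + 5×506 = 4844 + 8D
Σ(formed) = 8×822 + 8×450 = 10176
ΔH = Σ(broken) − Σ(formed) = (4844 + 8D) − (10176) = −5332 + 8D
Setting this equal to −2132 kJ gives 8D = 3200, so D = 400 kJ/mol.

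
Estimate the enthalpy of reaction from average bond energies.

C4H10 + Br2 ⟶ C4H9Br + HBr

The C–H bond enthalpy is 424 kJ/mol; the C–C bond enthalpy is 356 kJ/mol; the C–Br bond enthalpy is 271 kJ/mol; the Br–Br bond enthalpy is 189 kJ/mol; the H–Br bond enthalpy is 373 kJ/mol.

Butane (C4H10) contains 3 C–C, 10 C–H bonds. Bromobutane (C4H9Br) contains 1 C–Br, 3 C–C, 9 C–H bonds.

ΔH ≈ −31 kJ

Bonds broken (reactants):
  Br–Br: 1 × 189 = 189
  C–C: 3 × 356 = 1068
  C–H: 10 × 424 = 4240
  Σ(broken) = 5497 kJ
Bonds formed (products):
  C–Br: 1 × 271 = 271
  C–C: 3 × 356 = 1068
  C–H: 9 × 424 = 3816
  H–Br: 1 × 373 = 373
  Σ(formed) = 5528 kJ
ΔH = Σ(broken) − Σ(formed) = 5497 − 5528 = −31 kJ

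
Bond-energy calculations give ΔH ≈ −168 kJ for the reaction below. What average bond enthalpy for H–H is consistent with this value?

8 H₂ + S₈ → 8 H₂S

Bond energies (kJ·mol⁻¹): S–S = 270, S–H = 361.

Let D be the H–H bond energy.
Σ(broken) = 8×D + 8×270 = 2160 + 8D
Σ(formed) = 16×361 = 5776
ΔH = Σ(broken) − Σ(formed) = (2160 + 8D) − (5776) = −3616 + 8D
Setting this equal to −168 kJ gives 8D = 3448, so D = 431 kJ/mol.

D(H–H) ≈ 431 kJ/mol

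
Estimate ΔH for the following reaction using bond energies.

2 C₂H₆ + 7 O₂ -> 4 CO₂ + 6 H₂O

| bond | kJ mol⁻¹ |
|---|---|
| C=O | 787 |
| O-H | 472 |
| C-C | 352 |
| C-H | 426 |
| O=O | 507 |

Bonds broken (reactants):
  C-C: 2 × 352 = 704
  C-H: 12 × 426 = 5112
  O=O: 7 × 507 = 3549
  Σ(broken) = 9365 kJ
Bonds formed (products):
  C=O: 8 × 787 = 6296
  O-H: 12 × 472 = 5664
  Σ(formed) = 11960 kJ
ΔH = Σ(broken) − Σ(formed) = 9365 − 11960 = −2595 kJ

ΔH ≈ −2595 kJ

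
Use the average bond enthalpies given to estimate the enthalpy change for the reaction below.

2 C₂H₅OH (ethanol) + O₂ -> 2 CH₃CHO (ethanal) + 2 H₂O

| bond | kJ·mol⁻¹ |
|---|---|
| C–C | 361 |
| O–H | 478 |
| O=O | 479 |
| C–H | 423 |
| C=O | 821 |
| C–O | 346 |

ΔH ≈ −581 kJ

Bonds broken (reactants):
  C–C: 2 × 361 = 722
  C–H: 10 × 423 = 4230
  C–O: 2 × 346 = 692
  O–H: 2 × 478 = 956
  O=O: 1 × 479 = 479
  Σ(broken) = 7079 kJ
Bonds formed (products):
  C–C: 2 × 361 = 722
  C–H: 8 × 423 = 3384
  C=O: 2 × 821 = 1642
  O–H: 4 × 478 = 1912
  Σ(formed) = 7660 kJ
ΔH = Σ(broken) − Σ(formed) = 7079 − 7660 = −581 kJ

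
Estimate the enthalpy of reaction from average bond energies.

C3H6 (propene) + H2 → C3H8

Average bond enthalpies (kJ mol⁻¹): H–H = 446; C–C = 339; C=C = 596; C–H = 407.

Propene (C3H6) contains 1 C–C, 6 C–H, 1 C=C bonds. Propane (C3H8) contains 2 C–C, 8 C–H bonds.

Bonds broken (reactants):
  C–C: 1 × 339 = 339
  C–H: 6 × 407 = 2442
  C=C: 1 × 596 = 596
  H–H: 1 × 446 = 446
  Σ(broken) = 3823 kJ
Bonds formed (products):
  C–C: 2 × 339 = 678
  C–H: 8 × 407 = 3256
  Σ(formed) = 3934 kJ
ΔH = Σ(broken) − Σ(formed) = 3823 − 3934 = −111 kJ

ΔH ≈ −111 kJ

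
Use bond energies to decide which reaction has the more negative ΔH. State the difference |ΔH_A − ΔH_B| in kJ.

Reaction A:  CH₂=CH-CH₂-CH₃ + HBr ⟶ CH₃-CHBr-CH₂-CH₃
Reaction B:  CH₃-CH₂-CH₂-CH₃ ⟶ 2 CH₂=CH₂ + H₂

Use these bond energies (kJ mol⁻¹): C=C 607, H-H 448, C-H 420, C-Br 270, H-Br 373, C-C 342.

Reaction A, by 256 kJ

Reaction A:
  Bonds broken (reactants):
    C-C: 2 × 342 = 684
    C-H: 8 × 420 = 3360
    C=C: 1 × 607 = 607
    H-Br: 1 × 373 = 373
    Σ(broken) = 5024 kJ
  Bonds formed (products):
    C-Br: 1 × 270 = 270
    C-C: 3 × 342 = 1026
    C-H: 9 × 420 = 3780
    Σ(formed) = 5076 kJ
  ΔH_A = 5024 − 5076 = −52 kJ
Reaction B:
  Bonds broken (reactants):
    C-C: 3 × 342 = 1026
    C-H: 10 × 420 = 4200
    Σ(broken) = 5226 kJ
  Bonds formed (products):
    C-H: 8 × 420 = 3360
    C=C: 2 × 607 = 1214
    H-H: 1 × 448 = 448
    Σ(formed) = 5022 kJ
  ΔH_B = 5226 − 5022 = +204 kJ
ΔH_A − ΔH_B = −256 kJ, so reaction A has the more negative ΔH; |ΔH_A − ΔH_B| = 256 kJ.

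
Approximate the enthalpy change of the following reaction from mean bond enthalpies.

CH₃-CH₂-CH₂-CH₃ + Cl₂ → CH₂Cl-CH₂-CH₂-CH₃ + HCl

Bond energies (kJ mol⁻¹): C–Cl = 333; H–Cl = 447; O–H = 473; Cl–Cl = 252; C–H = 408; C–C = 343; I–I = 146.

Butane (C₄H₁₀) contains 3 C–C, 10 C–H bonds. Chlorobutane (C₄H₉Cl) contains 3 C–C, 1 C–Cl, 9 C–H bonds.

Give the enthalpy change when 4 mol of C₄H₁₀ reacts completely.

Bonds broken (reactants):
  C–C: 3 × 343 = 1029
  C–H: 10 × 408 = 4080
  Cl–Cl: 1 × 252 = 252
  Σ(broken) = 5361 kJ
Bonds formed (products):
  C–C: 3 × 343 = 1029
  C–Cl: 1 × 333 = 333
  C–H: 9 × 408 = 3672
  H–Cl: 1 × 447 = 447
  Σ(formed) = 5481 kJ
ΔH = Σ(broken) − Σ(formed) = 5361 − 5481 = −120 kJ
For 4× the reaction as written: 4 × (−120) = −480 kJ

ΔH = −480 kJ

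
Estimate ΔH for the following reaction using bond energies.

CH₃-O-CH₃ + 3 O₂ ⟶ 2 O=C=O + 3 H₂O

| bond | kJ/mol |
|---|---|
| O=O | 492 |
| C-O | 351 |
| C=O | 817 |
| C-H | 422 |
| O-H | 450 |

ΔH ≈ −1258 kJ

Bonds broken (reactants):
  C-H: 6 × 422 = 2532
  C-O: 2 × 351 = 702
  O=O: 3 × 492 = 1476
  Σ(broken) = 4710 kJ
Bonds formed (products):
  C=O: 4 × 817 = 3268
  O-H: 6 × 450 = 2700
  Σ(formed) = 5968 kJ
ΔH = Σ(broken) − Σ(formed) = 4710 − 5968 = −1258 kJ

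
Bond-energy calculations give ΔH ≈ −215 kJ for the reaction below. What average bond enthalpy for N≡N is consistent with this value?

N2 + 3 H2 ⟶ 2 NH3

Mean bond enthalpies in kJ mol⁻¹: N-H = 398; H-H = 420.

Let D be the N≡N bond energy.
Σ(broken) = 3×420 + 1×D = 1260 + D
Σ(formed) = 6×398 = 2388
ΔH = Σ(broken) − Σ(formed) = (1260 + D) − (2388) = −1128 + D
Setting this equal to −215 kJ gives D = 913 kJ/mol.

D(N≡N) ≈ 913 kJ/mol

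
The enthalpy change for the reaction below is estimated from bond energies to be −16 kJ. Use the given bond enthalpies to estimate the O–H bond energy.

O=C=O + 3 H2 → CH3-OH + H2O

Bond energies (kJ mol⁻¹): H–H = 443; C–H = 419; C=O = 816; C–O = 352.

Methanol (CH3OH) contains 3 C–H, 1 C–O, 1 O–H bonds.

D(O–H) ≈ 456 kJ/mol

Let D be the O–H bond energy.
Σ(broken) = 2×816 + 3×443 = 2961
Σ(formed) = 3×419 + 1×352 + 3×D = 1609 + 3D
ΔH = Σ(broken) − Σ(formed) = (2961) − (1609 + 3D) = +1352 − 3D
Setting this equal to −16 kJ gives 3D = 1368, so D = 456 kJ/mol.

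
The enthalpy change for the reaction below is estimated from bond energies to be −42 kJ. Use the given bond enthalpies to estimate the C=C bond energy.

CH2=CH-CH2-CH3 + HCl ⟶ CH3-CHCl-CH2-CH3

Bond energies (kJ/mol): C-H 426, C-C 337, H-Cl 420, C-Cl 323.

D(C=C) ≈ 624 kJ/mol

Let D be the C=C bond energy.
Σ(broken) = 2×337 + 8×426 + 1×D + 1×420 = 4502 + D
Σ(formed) = 3×337 + 1×323 + 9×426 = 5168
ΔH = Σ(broken) − Σ(formed) = (4502 + D) − (5168) = −666 + D
Setting this equal to −42 kJ gives D = 624 kJ/mol.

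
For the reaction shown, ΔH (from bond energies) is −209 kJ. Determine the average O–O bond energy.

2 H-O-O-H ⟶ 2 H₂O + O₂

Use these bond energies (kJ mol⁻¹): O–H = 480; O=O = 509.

D(O–O) ≈ 150 kJ/mol

Let D be the O–O bond energy.
Σ(broken) = 4×480 + 2×D = 1920 + 2D
Σ(formed) = 4×480 + 1×509 = 2429
ΔH = Σ(broken) − Σ(formed) = (1920 + 2D) − (2429) = −509 + 2D
Setting this equal to −209 kJ gives 2D = 300, so D = 150 kJ/mol.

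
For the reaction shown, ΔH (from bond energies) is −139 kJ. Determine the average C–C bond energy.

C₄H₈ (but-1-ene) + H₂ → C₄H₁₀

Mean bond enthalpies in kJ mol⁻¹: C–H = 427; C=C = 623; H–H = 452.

D(C–C) ≈ 360 kJ/mol

Let D be the C–C bond energy.
Σ(broken) = 2×D + 8×427 + 1×623 + 1×452 = 4491 + 2D
Σ(formed) = 3×D + 10×427 = 4270 + 3D
ΔH = Σ(broken) − Σ(formed) = (4491 + 2D) − (4270 + 3D) = +221 − D
Setting this equal to −139 kJ gives D = 360 kJ/mol.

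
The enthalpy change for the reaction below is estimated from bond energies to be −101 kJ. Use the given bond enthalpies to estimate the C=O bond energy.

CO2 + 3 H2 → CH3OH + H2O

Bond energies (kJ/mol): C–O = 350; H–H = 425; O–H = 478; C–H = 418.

Let D be the C=O bond energy.
Σ(broken) = 2×D + 3×425 = 1275 + 2D
Σ(formed) = 3×418 + 1×350 + 3×478 = 3038
ΔH = Σ(broken) − Σ(formed) = (1275 + 2D) − (3038) = −1763 + 2D
Setting this equal to −101 kJ gives 2D = 1662, so D = 831 kJ/mol.

D(C=O) ≈ 831 kJ/mol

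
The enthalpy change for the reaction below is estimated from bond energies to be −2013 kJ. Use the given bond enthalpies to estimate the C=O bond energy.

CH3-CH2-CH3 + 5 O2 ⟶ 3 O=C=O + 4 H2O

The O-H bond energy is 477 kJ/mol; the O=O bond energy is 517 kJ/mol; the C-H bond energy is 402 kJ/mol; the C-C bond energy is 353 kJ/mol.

D(C=O) ≈ 784 kJ/mol

Let D be the C=O bond energy.
Σ(broken) = 2×353 + 8×402 + 5×517 = 6507
Σ(formed) = 6×D + 8×477 = 3816 + 6D
ΔH = Σ(broken) − Σ(formed) = (6507) − (3816 + 6D) = +2691 − 6D
Setting this equal to −2013 kJ gives 6D = 4704, so D = 784 kJ/mol.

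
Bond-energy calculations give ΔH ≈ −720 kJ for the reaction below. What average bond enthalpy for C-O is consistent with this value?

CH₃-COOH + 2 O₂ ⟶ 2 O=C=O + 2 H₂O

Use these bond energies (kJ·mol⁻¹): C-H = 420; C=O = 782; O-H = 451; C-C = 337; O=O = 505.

Let D be the C-O bond energy.
Σ(broken) = 1×337 + 3×420 + 1×D + 1×782 + 1×451 + 2×505 = 3840 + D
Σ(formed) = 4×782 + 4×451 = 4932
ΔH = Σ(broken) − Σ(formed) = (3840 + D) − (4932) = −1092 + D
Setting this equal to −720 kJ gives D = 372 kJ/mol.

D(C-O) ≈ 372 kJ/mol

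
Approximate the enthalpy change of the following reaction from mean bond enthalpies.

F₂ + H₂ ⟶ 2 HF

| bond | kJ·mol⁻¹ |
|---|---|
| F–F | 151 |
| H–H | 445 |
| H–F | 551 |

Bonds broken (reactants):
  F–F: 1 × 151 = 151
  H–H: 1 × 445 = 445
  Σ(broken) = 596 kJ
Bonds formed (products):
  H–F: 2 × 551 = 1102
  Σ(formed) = 1102 kJ
ΔH = Σ(broken) − Σ(formed) = 596 − 1102 = −506 kJ

ΔH ≈ −506 kJ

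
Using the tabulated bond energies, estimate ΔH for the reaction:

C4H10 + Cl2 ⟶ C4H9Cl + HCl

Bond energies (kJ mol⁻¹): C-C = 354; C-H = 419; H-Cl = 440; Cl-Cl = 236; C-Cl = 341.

ΔH ≈ −126 kJ

Bonds broken (reactants):
  C-C: 3 × 354 = 1062
  C-H: 10 × 419 = 4190
  Cl-Cl: 1 × 236 = 236
  Σ(broken) = 5488 kJ
Bonds formed (products):
  C-C: 3 × 354 = 1062
  C-Cl: 1 × 341 = 341
  C-H: 9 × 419 = 3771
  H-Cl: 1 × 440 = 440
  Σ(formed) = 5614 kJ
ΔH = Σ(broken) − Σ(formed) = 5488 − 5614 = −126 kJ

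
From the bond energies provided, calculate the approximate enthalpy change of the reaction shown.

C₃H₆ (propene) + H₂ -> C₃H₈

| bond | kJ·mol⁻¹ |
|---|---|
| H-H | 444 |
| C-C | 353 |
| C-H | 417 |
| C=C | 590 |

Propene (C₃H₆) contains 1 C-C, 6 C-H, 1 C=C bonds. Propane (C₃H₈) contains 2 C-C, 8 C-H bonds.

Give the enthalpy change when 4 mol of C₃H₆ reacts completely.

ΔH = −612 kJ

Bonds broken (reactants):
  C-C: 1 × 353 = 353
  C-H: 6 × 417 = 2502
  C=C: 1 × 590 = 590
  H-H: 1 × 444 = 444
  Σ(broken) = 3889 kJ
Bonds formed (products):
  C-C: 2 × 353 = 706
  C-H: 8 × 417 = 3336
  Σ(formed) = 4042 kJ
ΔH = Σ(broken) − Σ(formed) = 3889 − 4042 = −153 kJ
For 4× the reaction as written: 4 × (−153) = −612 kJ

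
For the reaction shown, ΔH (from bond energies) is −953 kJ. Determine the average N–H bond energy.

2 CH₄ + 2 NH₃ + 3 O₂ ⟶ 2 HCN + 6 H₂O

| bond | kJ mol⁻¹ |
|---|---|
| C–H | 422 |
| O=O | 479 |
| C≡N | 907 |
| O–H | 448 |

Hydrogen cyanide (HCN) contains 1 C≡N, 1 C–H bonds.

Let D be the N–H bond energy.
Σ(broken) = 8×422 + 6×D + 3×479 = 4813 + 6D
Σ(formed) = 2×907 + 2×422 + 12×448 = 8034
ΔH = Σ(broken) − Σ(formed) = (4813 + 6D) − (8034) = −3221 + 6D
Setting this equal to −953 kJ gives 6D = 2268, so D = 378 kJ/mol.

D(N–H) ≈ 378 kJ/mol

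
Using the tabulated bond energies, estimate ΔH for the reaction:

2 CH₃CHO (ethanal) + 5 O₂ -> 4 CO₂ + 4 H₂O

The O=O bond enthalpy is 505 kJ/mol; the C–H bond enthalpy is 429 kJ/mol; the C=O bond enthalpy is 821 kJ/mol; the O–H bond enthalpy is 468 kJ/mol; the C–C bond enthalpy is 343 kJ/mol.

Bonds broken (reactants):
  C–C: 2 × 343 = 686
  C–H: 8 × 429 = 3432
  C=O: 2 × 821 = 1642
  O=O: 5 × 505 = 2525
  Σ(broken) = 8285 kJ
Bonds formed (products):
  C=O: 8 × 821 = 6568
  O–H: 8 × 468 = 3744
  Σ(formed) = 10312 kJ
ΔH = Σ(broken) − Σ(formed) = 8285 − 10312 = −2027 kJ

ΔH ≈ −2027 kJ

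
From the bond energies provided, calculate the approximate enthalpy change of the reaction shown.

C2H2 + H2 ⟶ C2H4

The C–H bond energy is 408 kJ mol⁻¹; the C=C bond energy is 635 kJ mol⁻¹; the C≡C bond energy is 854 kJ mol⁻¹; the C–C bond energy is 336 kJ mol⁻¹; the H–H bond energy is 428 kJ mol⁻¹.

ΔH ≈ −169 kJ

Bonds broken (reactants):
  C≡C: 1 × 854 = 854
  C–H: 2 × 408 = 816
  H–H: 1 × 428 = 428
  Σ(broken) = 2098 kJ
Bonds formed (products):
  C–H: 4 × 408 = 1632
  C=C: 1 × 635 = 635
  Σ(formed) = 2267 kJ
ΔH = Σ(broken) − Σ(formed) = 2098 − 2267 = −169 kJ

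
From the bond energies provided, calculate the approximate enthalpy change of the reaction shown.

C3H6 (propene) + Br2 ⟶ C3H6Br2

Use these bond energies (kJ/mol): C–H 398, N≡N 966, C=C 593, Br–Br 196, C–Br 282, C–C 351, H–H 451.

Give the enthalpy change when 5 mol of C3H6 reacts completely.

ΔH = −630 kJ

Bonds broken (reactants):
  Br–Br: 1 × 196 = 196
  C–C: 1 × 351 = 351
  C–H: 6 × 398 = 2388
  C=C: 1 × 593 = 593
  Σ(broken) = 3528 kJ
Bonds formed (products):
  C–Br: 2 × 282 = 564
  C–C: 2 × 351 = 702
  C–H: 6 × 398 = 2388
  Σ(formed) = 3654 kJ
ΔH = Σ(broken) − Σ(formed) = 3528 − 3654 = −126 kJ
For 5× the reaction as written: 5 × (−126) = −630 kJ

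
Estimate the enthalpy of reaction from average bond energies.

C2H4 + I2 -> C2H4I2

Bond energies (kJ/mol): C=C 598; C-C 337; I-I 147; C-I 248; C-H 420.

ΔH ≈ −88 kJ

Bonds broken (reactants):
  C-H: 4 × 420 = 1680
  C=C: 1 × 598 = 598
  I-I: 1 × 147 = 147
  Σ(broken) = 2425 kJ
Bonds formed (products):
  C-C: 1 × 337 = 337
  C-H: 4 × 420 = 1680
  C-I: 2 × 248 = 496
  Σ(formed) = 2513 kJ
ΔH = Σ(broken) − Σ(formed) = 2425 − 2513 = −88 kJ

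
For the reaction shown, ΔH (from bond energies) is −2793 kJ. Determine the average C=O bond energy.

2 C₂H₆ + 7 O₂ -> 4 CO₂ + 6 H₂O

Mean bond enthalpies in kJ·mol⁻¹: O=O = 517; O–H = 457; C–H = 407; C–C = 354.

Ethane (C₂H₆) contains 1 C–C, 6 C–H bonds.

D(C=O) ≈ 815 kJ/mol

Let D be the C=O bond energy.
Σ(broken) = 2×354 + 12×407 + 7×517 = 9211
Σ(formed) = 8×D + 12×457 = 5484 + 8D
ΔH = Σ(broken) − Σ(formed) = (9211) − (5484 + 8D) = +3727 − 8D
Setting this equal to −2793 kJ gives 8D = 6520, so D = 815 kJ/mol.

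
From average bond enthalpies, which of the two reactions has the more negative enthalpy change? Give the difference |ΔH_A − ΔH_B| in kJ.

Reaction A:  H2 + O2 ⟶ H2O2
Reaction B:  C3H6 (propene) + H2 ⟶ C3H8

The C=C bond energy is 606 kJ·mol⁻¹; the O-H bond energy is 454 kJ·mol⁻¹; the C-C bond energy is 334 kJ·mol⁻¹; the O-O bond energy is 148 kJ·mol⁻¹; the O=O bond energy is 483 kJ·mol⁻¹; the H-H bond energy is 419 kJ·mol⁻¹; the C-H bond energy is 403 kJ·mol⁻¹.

Reaction A:
  Bonds broken (reactants):
    H-H: 1 × 419 = 419
    O=O: 1 × 483 = 483
    Σ(broken) = 902 kJ
  Bonds formed (products):
    O-H: 2 × 454 = 908
    O-O: 1 × 148 = 148
    Σ(formed) = 1056 kJ
  ΔH_A = 902 − 1056 = −154 kJ
Reaction B:
  Bonds broken (reactants):
    C-C: 1 × 334 = 334
    C-H: 6 × 403 = 2418
    C=C: 1 × 606 = 606
    H-H: 1 × 419 = 419
    Σ(broken) = 3777 kJ
  Bonds formed (products):
    C-C: 2 × 334 = 668
    C-H: 8 × 403 = 3224
    Σ(formed) = 3892 kJ
  ΔH_B = 3777 − 3892 = −115 kJ
ΔH_A − ΔH_B = −39 kJ, so reaction A has the more negative ΔH; |ΔH_A − ΔH_B| = 39 kJ.

Reaction A, by 39 kJ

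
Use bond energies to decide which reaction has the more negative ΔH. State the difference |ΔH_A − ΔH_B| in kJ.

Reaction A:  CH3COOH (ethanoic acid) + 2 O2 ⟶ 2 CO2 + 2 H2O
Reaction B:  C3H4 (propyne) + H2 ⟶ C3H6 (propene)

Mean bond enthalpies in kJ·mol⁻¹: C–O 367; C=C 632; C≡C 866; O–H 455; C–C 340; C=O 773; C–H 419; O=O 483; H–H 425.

Reaction A:
  Bonds broken (reactants):
    C–C: 1 × 340 = 340
    C–H: 3 × 419 = 1257
    C–O: 1 × 367 = 367
    C=O: 1 × 773 = 773
    O–H: 1 × 455 = 455
    O=O: 2 × 483 = 966
    Σ(broken) = 4158 kJ
  Bonds formed (products):
    C=O: 4 × 773 = 3092
    O–H: 4 × 455 = 1820
    Σ(formed) = 4912 kJ
  ΔH_A = 4158 − 4912 = −754 kJ
Reaction B:
  Bonds broken (reactants):
    C≡C: 1 × 866 = 866
    C–C: 1 × 340 = 340
    C–H: 4 × 419 = 1676
    H–H: 1 × 425 = 425
    Σ(broken) = 3307 kJ
  Bonds formed (products):
    C–C: 1 × 340 = 340
    C–H: 6 × 419 = 2514
    C=C: 1 × 632 = 632
    Σ(formed) = 3486 kJ
  ΔH_B = 3307 − 3486 = −179 kJ
ΔH_A − ΔH_B = −575 kJ, so reaction A has the more negative ΔH; |ΔH_A − ΔH_B| = 575 kJ.

Reaction A, by 575 kJ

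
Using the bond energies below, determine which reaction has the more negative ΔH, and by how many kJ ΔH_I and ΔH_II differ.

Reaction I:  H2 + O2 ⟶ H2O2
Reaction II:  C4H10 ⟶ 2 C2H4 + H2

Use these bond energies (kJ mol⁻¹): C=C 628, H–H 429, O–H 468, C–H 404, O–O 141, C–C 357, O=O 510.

Reaction I, by 332 kJ

Reaction I:
  Bonds broken (reactants):
    H–H: 1 × 429 = 429
    O=O: 1 × 510 = 510
    Σ(broken) = 939 kJ
  Bonds formed (products):
    O–H: 2 × 468 = 936
    O–O: 1 × 141 = 141
    Σ(formed) = 1077 kJ
  ΔH_I = 939 − 1077 = −138 kJ
Reaction II:
  Bonds broken (reactants):
    C–C: 3 × 357 = 1071
    C–H: 10 × 404 = 4040
    Σ(broken) = 5111 kJ
  Bonds formed (products):
    C–H: 8 × 404 = 3232
    C=C: 2 × 628 = 1256
    H–H: 1 × 429 = 429
    Σ(formed) = 4917 kJ
  ΔH_II = 5111 − 4917 = +194 kJ
ΔH_I − ΔH_II = −332 kJ, so reaction I has the more negative ΔH; |ΔH_I − ΔH_II| = 332 kJ.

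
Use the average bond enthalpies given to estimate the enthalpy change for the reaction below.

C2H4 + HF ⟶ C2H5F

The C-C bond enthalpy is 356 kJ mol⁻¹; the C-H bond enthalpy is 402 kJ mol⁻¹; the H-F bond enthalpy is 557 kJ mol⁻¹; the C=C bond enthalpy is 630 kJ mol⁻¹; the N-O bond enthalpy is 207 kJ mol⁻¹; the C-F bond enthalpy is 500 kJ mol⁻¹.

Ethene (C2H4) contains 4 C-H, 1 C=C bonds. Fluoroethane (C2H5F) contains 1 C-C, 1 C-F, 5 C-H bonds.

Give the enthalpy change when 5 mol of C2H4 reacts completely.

Bonds broken (reactants):
  C-H: 4 × 402 = 1608
  C=C: 1 × 630 = 630
  H-F: 1 × 557 = 557
  Σ(broken) = 2795 kJ
Bonds formed (products):
  C-C: 1 × 356 = 356
  C-F: 1 × 500 = 500
  C-H: 5 × 402 = 2010
  Σ(formed) = 2866 kJ
ΔH = Σ(broken) − Σ(formed) = 2795 − 2866 = −71 kJ
For 5× the reaction as written: 5 × (−71) = −355 kJ

ΔH = −355 kJ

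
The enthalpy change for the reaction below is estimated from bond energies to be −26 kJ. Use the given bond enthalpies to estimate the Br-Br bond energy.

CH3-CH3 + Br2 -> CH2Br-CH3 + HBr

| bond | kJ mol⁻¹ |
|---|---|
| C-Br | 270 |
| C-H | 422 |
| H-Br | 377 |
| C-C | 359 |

D(Br-Br) ≈ 199 kJ/mol

Let D be the Br-Br bond energy.
Σ(broken) = 1×D + 1×359 + 6×422 = 2891 + D
Σ(formed) = 1×270 + 1×359 + 5×422 + 1×377 = 3116
ΔH = Σ(broken) − Σ(formed) = (2891 + D) − (3116) = −225 + D
Setting this equal to −26 kJ gives D = 199 kJ/mol.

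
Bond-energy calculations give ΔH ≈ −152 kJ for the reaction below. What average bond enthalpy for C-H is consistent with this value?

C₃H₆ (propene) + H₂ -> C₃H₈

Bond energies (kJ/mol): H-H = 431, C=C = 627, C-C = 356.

D(C-H) ≈ 427 kJ/mol

Let D be the C-H bond energy.
Σ(broken) = 1×356 + 6×D + 1×627 + 1×431 = 1414 + 6D
Σ(formed) = 2×356 + 8×D = 712 + 8D
ΔH = Σ(broken) − Σ(formed) = (1414 + 6D) − (712 + 8D) = +702 − 2D
Setting this equal to −152 kJ gives 2D = 854, so D = 427 kJ/mol.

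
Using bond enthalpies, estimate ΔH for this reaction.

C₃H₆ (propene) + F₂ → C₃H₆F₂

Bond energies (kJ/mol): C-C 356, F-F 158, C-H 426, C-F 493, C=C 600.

Bonds broken (reactants):
  C-C: 1 × 356 = 356
  C-H: 6 × 426 = 2556
  C=C: 1 × 600 = 600
  F-F: 1 × 158 = 158
  Σ(broken) = 3670 kJ
Bonds formed (products):
  C-C: 2 × 356 = 712
  C-F: 2 × 493 = 986
  C-H: 6 × 426 = 2556
  Σ(formed) = 4254 kJ
ΔH = Σ(broken) − Σ(formed) = 3670 − 4254 = −584 kJ

ΔH ≈ −584 kJ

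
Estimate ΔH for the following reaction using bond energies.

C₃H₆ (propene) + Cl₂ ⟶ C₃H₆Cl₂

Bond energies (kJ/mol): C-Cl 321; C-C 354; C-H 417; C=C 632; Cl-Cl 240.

ΔH ≈ −124 kJ

Bonds broken (reactants):
  C-C: 1 × 354 = 354
  C-H: 6 × 417 = 2502
  C=C: 1 × 632 = 632
  Cl-Cl: 1 × 240 = 240
  Σ(broken) = 3728 kJ
Bonds formed (products):
  C-C: 2 × 354 = 708
  C-Cl: 2 × 321 = 642
  C-H: 6 × 417 = 2502
  Σ(formed) = 3852 kJ
ΔH = Σ(broken) − Σ(formed) = 3728 − 3852 = −124 kJ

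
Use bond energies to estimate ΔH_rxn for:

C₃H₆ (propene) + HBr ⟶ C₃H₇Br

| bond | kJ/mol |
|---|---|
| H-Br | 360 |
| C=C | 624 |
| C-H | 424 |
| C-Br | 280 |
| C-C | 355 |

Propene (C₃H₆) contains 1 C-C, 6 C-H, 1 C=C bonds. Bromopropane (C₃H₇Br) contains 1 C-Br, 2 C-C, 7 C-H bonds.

Bonds broken (reactants):
  C-C: 1 × 355 = 355
  C-H: 6 × 424 = 2544
  C=C: 1 × 624 = 624
  H-Br: 1 × 360 = 360
  Σ(broken) = 3883 kJ
Bonds formed (products):
  C-Br: 1 × 280 = 280
  C-C: 2 × 355 = 710
  C-H: 7 × 424 = 2968
  Σ(formed) = 3958 kJ
ΔH = Σ(broken) − Σ(formed) = 3883 − 3958 = −75 kJ

ΔH ≈ −75 kJ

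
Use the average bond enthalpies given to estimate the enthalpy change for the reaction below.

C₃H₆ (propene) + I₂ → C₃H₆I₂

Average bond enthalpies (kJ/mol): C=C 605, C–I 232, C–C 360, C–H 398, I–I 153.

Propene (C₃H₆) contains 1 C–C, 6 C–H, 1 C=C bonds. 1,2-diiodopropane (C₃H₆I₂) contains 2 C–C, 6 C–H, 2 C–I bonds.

Bonds broken (reactants):
  C–C: 1 × 360 = 360
  C–H: 6 × 398 = 2388
  C=C: 1 × 605 = 605
  I–I: 1 × 153 = 153
  Σ(broken) = 3506 kJ
Bonds formed (products):
  C–C: 2 × 360 = 720
  C–H: 6 × 398 = 2388
  C–I: 2 × 232 = 464
  Σ(formed) = 3572 kJ
ΔH = Σ(broken) − Σ(formed) = 3506 − 3572 = −66 kJ

ΔH ≈ −66 kJ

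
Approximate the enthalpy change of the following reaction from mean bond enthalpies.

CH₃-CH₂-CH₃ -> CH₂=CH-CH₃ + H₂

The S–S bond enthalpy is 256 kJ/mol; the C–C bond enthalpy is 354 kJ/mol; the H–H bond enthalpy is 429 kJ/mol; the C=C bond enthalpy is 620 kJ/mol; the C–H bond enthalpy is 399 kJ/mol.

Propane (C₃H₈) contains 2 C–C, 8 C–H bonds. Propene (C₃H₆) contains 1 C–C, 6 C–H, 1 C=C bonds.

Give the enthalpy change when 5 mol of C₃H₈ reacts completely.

ΔH = +515 kJ

Bonds broken (reactants):
  C–C: 2 × 354 = 708
  C–H: 8 × 399 = 3192
  Σ(broken) = 3900 kJ
Bonds formed (products):
  C–C: 1 × 354 = 354
  C–H: 6 × 399 = 2394
  C=C: 1 × 620 = 620
  H–H: 1 × 429 = 429
  Σ(formed) = 3797 kJ
ΔH = Σ(broken) − Σ(formed) = 3900 − 3797 = +103 kJ
For 5× the reaction as written: 5 × (+103) = +515 kJ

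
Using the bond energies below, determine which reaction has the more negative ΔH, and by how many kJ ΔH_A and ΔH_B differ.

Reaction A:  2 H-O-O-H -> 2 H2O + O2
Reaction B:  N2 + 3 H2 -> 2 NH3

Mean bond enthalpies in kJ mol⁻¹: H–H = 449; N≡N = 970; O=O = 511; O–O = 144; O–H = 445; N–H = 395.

Reaction A, by 170 kJ

Reaction A:
  Bonds broken (reactants):
    O–H: 4 × 445 = 1780
    O–O: 2 × 144 = 288
    Σ(broken) = 2068 kJ
  Bonds formed (products):
    O–H: 4 × 445 = 1780
    O=O: 1 × 511 = 511
    Σ(formed) = 2291 kJ
  ΔH_A = 2068 − 2291 = −223 kJ
Reaction B:
  Bonds broken (reactants):
    H–H: 3 × 449 = 1347
    N≡N: 1 × 970 = 970
    Σ(broken) = 2317 kJ
  Bonds formed (products):
    N–H: 6 × 395 = 2370
    Σ(formed) = 2370 kJ
  ΔH_B = 2317 − 2370 = −53 kJ
ΔH_A − ΔH_B = −170 kJ, so reaction A has the more negative ΔH; |ΔH_A − ΔH_B| = 170 kJ.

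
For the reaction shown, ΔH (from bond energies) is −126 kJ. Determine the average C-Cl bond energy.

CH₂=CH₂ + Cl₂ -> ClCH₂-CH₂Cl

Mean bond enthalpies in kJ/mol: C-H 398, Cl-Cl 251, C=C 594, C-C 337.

D(C-Cl) ≈ 317 kJ/mol

Let D be the C-Cl bond energy.
Σ(broken) = 4×398 + 1×594 + 1×251 = 2437
Σ(formed) = 1×337 + 2×D + 4×398 = 1929 + 2D
ΔH = Σ(broken) − Σ(formed) = (2437) − (1929 + 2D) = +508 − 2D
Setting this equal to −126 kJ gives 2D = 634, so D = 317 kJ/mol.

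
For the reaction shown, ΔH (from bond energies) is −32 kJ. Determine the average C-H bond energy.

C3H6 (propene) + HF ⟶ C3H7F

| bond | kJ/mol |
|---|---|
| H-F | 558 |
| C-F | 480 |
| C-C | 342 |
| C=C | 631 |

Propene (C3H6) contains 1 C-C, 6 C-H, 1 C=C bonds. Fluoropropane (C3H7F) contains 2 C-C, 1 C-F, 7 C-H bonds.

D(C-H) ≈ 399 kJ/mol

Let D be the C-H bond energy.
Σ(broken) = 1×342 + 6×D + 1×631 + 1×558 = 1531 + 6D
Σ(formed) = 2×342 + 1×480 + 7×D = 1164 + 7D
ΔH = Σ(broken) − Σ(formed) = (1531 + 6D) − (1164 + 7D) = +367 − D
Setting this equal to −32 kJ gives D = 399 kJ/mol.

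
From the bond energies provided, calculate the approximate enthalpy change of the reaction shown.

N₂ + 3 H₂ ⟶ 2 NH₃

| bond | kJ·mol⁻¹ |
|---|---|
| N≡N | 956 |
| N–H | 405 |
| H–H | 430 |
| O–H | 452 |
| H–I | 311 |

ΔH ≈ −184 kJ

Bonds broken (reactants):
  H–H: 3 × 430 = 1290
  N≡N: 1 × 956 = 956
  Σ(broken) = 2246 kJ
Bonds formed (products):
  N–H: 6 × 405 = 2430
  Σ(formed) = 2430 kJ
ΔH = Σ(broken) − Σ(formed) = 2246 − 2430 = −184 kJ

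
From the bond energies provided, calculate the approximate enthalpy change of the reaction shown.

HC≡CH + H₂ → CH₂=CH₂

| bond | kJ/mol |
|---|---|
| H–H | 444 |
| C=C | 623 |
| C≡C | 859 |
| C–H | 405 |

Bonds broken (reactants):
  C≡C: 1 × 859 = 859
  C–H: 2 × 405 = 810
  H–H: 1 × 444 = 444
  Σ(broken) = 2113 kJ
Bonds formed (products):
  C–H: 4 × 405 = 1620
  C=C: 1 × 623 = 623
  Σ(formed) = 2243 kJ
ΔH = Σ(broken) − Σ(formed) = 2113 − 2243 = −130 kJ

ΔH ≈ −130 kJ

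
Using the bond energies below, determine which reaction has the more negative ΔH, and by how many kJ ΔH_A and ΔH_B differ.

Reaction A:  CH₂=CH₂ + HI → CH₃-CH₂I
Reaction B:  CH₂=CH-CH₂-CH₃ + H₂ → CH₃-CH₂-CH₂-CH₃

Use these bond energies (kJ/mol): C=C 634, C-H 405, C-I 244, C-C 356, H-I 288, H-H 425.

Reaction B, by 24 kJ

Reaction A:
  Bonds broken (reactants):
    C-H: 4 × 405 = 1620
    C=C: 1 × 634 = 634
    H-I: 1 × 288 = 288
    Σ(broken) = 2542 kJ
  Bonds formed (products):
    C-C: 1 × 356 = 356
    C-H: 5 × 405 = 2025
    C-I: 1 × 244 = 244
    Σ(formed) = 2625 kJ
  ΔH_A = 2542 − 2625 = −83 kJ
Reaction B:
  Bonds broken (reactants):
    C-C: 2 × 356 = 712
    C-H: 8 × 405 = 3240
    C=C: 1 × 634 = 634
    H-H: 1 × 425 = 425
    Σ(broken) = 5011 kJ
  Bonds formed (products):
    C-C: 3 × 356 = 1068
    C-H: 10 × 405 = 4050
    Σ(formed) = 5118 kJ
  ΔH_B = 5011 − 5118 = −107 kJ
ΔH_A − ΔH_B = +24 kJ, so reaction B has the more negative ΔH; |ΔH_A − ΔH_B| = 24 kJ.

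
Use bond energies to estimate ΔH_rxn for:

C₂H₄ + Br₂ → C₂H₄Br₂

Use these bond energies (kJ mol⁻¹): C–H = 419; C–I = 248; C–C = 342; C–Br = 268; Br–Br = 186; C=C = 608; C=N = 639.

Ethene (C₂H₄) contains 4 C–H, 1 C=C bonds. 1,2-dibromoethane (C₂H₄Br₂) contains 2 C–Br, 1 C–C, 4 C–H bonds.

Bonds broken (reactants):
  Br–Br: 1 × 186 = 186
  C–H: 4 × 419 = 1676
  C=C: 1 × 608 = 608
  Σ(broken) = 2470 kJ
Bonds formed (products):
  C–Br: 2 × 268 = 536
  C–C: 1 × 342 = 342
  C–H: 4 × 419 = 1676
  Σ(formed) = 2554 kJ
ΔH = Σ(broken) − Σ(formed) = 2470 − 2554 = −84 kJ

ΔH ≈ −84 kJ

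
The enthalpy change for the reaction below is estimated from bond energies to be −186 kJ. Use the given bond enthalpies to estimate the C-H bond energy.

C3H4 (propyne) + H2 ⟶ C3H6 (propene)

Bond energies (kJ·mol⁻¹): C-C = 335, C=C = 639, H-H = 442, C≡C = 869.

D(C-H) ≈ 429 kJ/mol

Let D be the C-H bond energy.
Σ(broken) = 1×869 + 1×335 + 4×D + 1×442 = 1646 + 4D
Σ(formed) = 1×335 + 6×D + 1×639 = 974 + 6D
ΔH = Σ(broken) − Σ(formed) = (1646 + 4D) − (974 + 6D) = +672 − 2D
Setting this equal to −186 kJ gives 2D = 858, so D = 429 kJ/mol.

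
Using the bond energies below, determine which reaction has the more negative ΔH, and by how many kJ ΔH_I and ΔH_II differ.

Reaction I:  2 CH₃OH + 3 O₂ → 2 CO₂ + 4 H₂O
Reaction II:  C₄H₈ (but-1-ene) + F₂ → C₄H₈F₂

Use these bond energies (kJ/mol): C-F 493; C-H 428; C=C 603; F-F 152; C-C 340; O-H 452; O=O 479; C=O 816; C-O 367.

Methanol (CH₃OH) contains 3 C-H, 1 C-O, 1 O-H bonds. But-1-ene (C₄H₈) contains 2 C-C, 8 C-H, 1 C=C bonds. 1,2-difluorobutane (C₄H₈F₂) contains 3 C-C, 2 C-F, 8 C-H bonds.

Reaction I, by 666 kJ

Reaction I:
  Bonds broken (reactants):
    C-H: 6 × 428 = 2568
    C-O: 2 × 367 = 734
    O-H: 2 × 452 = 904
    O=O: 3 × 479 = 1437
    Σ(broken) = 5643 kJ
  Bonds formed (products):
    C=O: 4 × 816 = 3264
    O-H: 8 × 452 = 3616
    Σ(formed) = 6880 kJ
  ΔH_I = 5643 − 6880 = −1237 kJ
Reaction II:
  Bonds broken (reactants):
    C-C: 2 × 340 = 680
    C-H: 8 × 428 = 3424
    C=C: 1 × 603 = 603
    F-F: 1 × 152 = 152
    Σ(broken) = 4859 kJ
  Bonds formed (products):
    C-C: 3 × 340 = 1020
    C-F: 2 × 493 = 986
    C-H: 8 × 428 = 3424
    Σ(formed) = 5430 kJ
  ΔH_II = 4859 − 5430 = −571 kJ
ΔH_I − ΔH_II = −666 kJ, so reaction I has the more negative ΔH; |ΔH_I − ΔH_II| = 666 kJ.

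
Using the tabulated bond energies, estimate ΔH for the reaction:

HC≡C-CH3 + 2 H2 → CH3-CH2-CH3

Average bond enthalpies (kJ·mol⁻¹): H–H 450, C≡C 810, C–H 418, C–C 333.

Bonds broken (reactants):
  C≡C: 1 × 810 = 810
  C–C: 1 × 333 = 333
  C–H: 4 × 418 = 1672
  H–H: 2 × 450 = 900
  Σ(broken) = 3715 kJ
Bonds formed (products):
  C–C: 2 × 333 = 666
  C–H: 8 × 418 = 3344
  Σ(formed) = 4010 kJ
ΔH = Σ(broken) − Σ(formed) = 3715 − 4010 = −295 kJ

ΔH ≈ −295 kJ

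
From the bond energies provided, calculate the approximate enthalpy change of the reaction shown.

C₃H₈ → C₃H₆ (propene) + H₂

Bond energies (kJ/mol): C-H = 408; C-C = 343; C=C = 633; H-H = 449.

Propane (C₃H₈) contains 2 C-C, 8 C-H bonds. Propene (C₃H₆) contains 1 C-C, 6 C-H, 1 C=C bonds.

Bonds broken (reactants):
  C-C: 2 × 343 = 686
  C-H: 8 × 408 = 3264
  Σ(broken) = 3950 kJ
Bonds formed (products):
  C-C: 1 × 343 = 343
  C-H: 6 × 408 = 2448
  C=C: 1 × 633 = 633
  H-H: 1 × 449 = 449
  Σ(formed) = 3873 kJ
ΔH = Σ(broken) − Σ(formed) = 3950 − 3873 = +77 kJ

ΔH ≈ +77 kJ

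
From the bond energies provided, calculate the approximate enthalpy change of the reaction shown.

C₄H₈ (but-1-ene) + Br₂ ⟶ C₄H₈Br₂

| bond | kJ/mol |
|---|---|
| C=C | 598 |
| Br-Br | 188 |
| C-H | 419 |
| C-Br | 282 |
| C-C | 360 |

ΔH ≈ −138 kJ

Bonds broken (reactants):
  Br-Br: 1 × 188 = 188
  C-C: 2 × 360 = 720
  C-H: 8 × 419 = 3352
  C=C: 1 × 598 = 598
  Σ(broken) = 4858 kJ
Bonds formed (products):
  C-Br: 2 × 282 = 564
  C-C: 3 × 360 = 1080
  C-H: 8 × 419 = 3352
  Σ(formed) = 4996 kJ
ΔH = Σ(broken) − Σ(formed) = 4858 − 4996 = −138 kJ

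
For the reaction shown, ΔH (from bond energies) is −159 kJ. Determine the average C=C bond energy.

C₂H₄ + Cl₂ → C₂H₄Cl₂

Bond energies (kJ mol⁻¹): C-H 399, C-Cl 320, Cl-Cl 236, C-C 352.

Let D be the C=C bond energy.
Σ(broken) = 4×399 + 1×D + 1×236 = 1832 + D
Σ(formed) = 1×352 + 2×320 + 4×399 = 2588
ΔH = Σ(broken) − Σ(formed) = (1832 + D) − (2588) = −756 + D
Setting this equal to −159 kJ gives D = 597 kJ/mol.

D(C=C) ≈ 597 kJ/mol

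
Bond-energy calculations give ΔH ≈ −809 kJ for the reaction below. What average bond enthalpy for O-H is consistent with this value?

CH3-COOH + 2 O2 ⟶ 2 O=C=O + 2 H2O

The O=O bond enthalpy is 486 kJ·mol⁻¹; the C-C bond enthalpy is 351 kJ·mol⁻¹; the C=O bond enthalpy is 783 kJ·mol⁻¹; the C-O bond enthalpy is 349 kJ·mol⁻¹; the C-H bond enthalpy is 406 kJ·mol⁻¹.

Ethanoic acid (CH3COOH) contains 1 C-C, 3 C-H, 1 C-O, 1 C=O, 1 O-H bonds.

D(O-H) ≈ 450 kJ/mol

Let D be the O-H bond energy.
Σ(broken) = 1×351 + 3×406 + 1×349 + 1×783 + 1×D + 2×486 = 3673 + D
Σ(formed) = 4×783 + 4×D = 3132 + 4D
ΔH = Σ(broken) − Σ(formed) = (3673 + D) − (3132 + 4D) = +541 − 3D
Setting this equal to −809 kJ gives 3D = 1350, so D = 450 kJ/mol.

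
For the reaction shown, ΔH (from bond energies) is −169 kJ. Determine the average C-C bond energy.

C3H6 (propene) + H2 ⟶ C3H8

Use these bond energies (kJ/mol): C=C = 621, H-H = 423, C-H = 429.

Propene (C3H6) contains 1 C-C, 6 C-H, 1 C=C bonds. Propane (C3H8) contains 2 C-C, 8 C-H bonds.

D(C-C) ≈ 355 kJ/mol

Let D be the C-C bond energy.
Σ(broken) = 1×D + 6×429 + 1×621 + 1×423 = 3618 + D
Σ(formed) = 2×D + 8×429 = 3432 + 2D
ΔH = Σ(broken) − Σ(formed) = (3618 + D) − (3432 + 2D) = +186 − D
Setting this equal to −169 kJ gives D = 355 kJ/mol.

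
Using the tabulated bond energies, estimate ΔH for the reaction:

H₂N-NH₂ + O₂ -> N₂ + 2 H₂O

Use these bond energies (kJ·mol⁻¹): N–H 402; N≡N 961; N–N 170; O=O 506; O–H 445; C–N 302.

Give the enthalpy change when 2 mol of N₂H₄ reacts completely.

ΔH = −914 kJ

Bonds broken (reactants):
  N–H: 4 × 402 = 1608
  N–N: 1 × 170 = 170
  O=O: 1 × 506 = 506
  Σ(broken) = 2284 kJ
Bonds formed (products):
  N≡N: 1 × 961 = 961
  O–H: 4 × 445 = 1780
  Σ(formed) = 2741 kJ
ΔH = Σ(broken) − Σ(formed) = 2284 − 2741 = −457 kJ
For 2× the reaction as written: 2 × (−457) = −914 kJ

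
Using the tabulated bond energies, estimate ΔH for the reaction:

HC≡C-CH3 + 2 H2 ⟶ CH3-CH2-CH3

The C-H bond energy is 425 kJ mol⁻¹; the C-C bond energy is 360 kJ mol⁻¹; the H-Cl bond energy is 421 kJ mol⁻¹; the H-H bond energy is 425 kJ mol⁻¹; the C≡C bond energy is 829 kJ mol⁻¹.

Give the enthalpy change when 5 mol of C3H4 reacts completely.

Bonds broken (reactants):
  C≡C: 1 × 829 = 829
  C-C: 1 × 360 = 360
  C-H: 4 × 425 = 1700
  H-H: 2 × 425 = 850
  Σ(broken) = 3739 kJ
Bonds formed (products):
  C-C: 2 × 360 = 720
  C-H: 8 × 425 = 3400
  Σ(formed) = 4120 kJ
ΔH = Σ(broken) − Σ(formed) = 3739 − 4120 = −381 kJ
For 5× the reaction as written: 5 × (−381) = −1905 kJ

ΔH = −1905 kJ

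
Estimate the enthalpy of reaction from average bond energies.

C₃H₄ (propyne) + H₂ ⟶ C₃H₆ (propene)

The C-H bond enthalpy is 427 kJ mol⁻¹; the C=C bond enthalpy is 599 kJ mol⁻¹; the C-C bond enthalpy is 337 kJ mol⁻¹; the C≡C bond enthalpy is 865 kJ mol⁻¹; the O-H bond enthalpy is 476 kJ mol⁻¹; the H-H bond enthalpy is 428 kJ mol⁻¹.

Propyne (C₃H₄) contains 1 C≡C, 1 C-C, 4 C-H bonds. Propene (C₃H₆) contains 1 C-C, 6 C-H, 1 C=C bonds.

ΔH ≈ −160 kJ

Bonds broken (reactants):
  C≡C: 1 × 865 = 865
  C-C: 1 × 337 = 337
  C-H: 4 × 427 = 1708
  H-H: 1 × 428 = 428
  Σ(broken) = 3338 kJ
Bonds formed (products):
  C-C: 1 × 337 = 337
  C-H: 6 × 427 = 2562
  C=C: 1 × 599 = 599
  Σ(formed) = 3498 kJ
ΔH = Σ(broken) − Σ(formed) = 3338 − 3498 = −160 kJ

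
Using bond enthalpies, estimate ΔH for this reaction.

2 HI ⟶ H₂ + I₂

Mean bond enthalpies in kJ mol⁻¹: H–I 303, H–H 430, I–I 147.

Bonds broken (reactants):
  H–I: 2 × 303 = 606
  Σ(broken) = 606 kJ
Bonds formed (products):
  H–H: 1 × 430 = 430
  I–I: 1 × 147 = 147
  Σ(formed) = 577 kJ
ΔH = Σ(broken) − Σ(formed) = 606 − 577 = +29 kJ

ΔH ≈ +29 kJ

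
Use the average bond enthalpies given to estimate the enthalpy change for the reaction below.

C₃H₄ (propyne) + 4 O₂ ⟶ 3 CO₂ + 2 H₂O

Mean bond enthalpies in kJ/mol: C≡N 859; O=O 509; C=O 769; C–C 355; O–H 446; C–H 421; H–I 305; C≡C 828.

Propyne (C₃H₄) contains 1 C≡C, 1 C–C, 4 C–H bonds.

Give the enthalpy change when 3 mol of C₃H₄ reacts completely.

ΔH = −4485 kJ

Bonds broken (reactants):
  C≡C: 1 × 828 = 828
  C–C: 1 × 355 = 355
  C–H: 4 × 421 = 1684
  O=O: 4 × 509 = 2036
  Σ(broken) = 4903 kJ
Bonds formed (products):
  C=O: 6 × 769 = 4614
  O–H: 4 × 446 = 1784
  Σ(formed) = 6398 kJ
ΔH = Σ(broken) − Σ(formed) = 4903 − 6398 = −1495 kJ
For 3× the reaction as written: 3 × (−1495) = −4485 kJ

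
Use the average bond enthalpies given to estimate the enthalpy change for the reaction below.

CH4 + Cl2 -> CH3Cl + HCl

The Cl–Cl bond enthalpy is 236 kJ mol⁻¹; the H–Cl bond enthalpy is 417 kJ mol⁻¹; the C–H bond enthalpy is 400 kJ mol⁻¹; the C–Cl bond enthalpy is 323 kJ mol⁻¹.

ΔH ≈ −104 kJ

Bonds broken (reactants):
  C–H: 4 × 400 = 1600
  Cl–Cl: 1 × 236 = 236
  Σ(broken) = 1836 kJ
Bonds formed (products):
  C–Cl: 1 × 323 = 323
  C–H: 3 × 400 = 1200
  H–Cl: 1 × 417 = 417
  Σ(formed) = 1940 kJ
ΔH = Σ(broken) − Σ(formed) = 1836 − 1940 = −104 kJ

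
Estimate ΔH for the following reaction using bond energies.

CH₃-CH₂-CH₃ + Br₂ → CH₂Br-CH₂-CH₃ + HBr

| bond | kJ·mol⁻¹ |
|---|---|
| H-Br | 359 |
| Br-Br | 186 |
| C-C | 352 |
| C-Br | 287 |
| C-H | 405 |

ΔH ≈ −55 kJ

Bonds broken (reactants):
  Br-Br: 1 × 186 = 186
  C-C: 2 × 352 = 704
  C-H: 8 × 405 = 3240
  Σ(broken) = 4130 kJ
Bonds formed (products):
  C-Br: 1 × 287 = 287
  C-C: 2 × 352 = 704
  C-H: 7 × 405 = 2835
  H-Br: 1 × 359 = 359
  Σ(formed) = 4185 kJ
ΔH = Σ(broken) − Σ(formed) = 4130 − 4185 = −55 kJ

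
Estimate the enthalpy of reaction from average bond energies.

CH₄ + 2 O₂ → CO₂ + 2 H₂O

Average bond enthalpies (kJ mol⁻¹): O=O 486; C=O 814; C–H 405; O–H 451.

Bonds broken (reactants):
  C–H: 4 × 405 = 1620
  O=O: 2 × 486 = 972
  Σ(broken) = 2592 kJ
Bonds formed (products):
  C=O: 2 × 814 = 1628
  O–H: 4 × 451 = 1804
  Σ(formed) = 3432 kJ
ΔH = Σ(broken) − Σ(formed) = 2592 − 3432 = −840 kJ

ΔH ≈ −840 kJ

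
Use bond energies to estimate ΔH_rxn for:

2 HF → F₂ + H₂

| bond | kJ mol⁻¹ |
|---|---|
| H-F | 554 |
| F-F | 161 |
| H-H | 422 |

Bonds broken (reactants):
  H-F: 2 × 554 = 1108
  Σ(broken) = 1108 kJ
Bonds formed (products):
  F-F: 1 × 161 = 161
  H-H: 1 × 422 = 422
  Σ(formed) = 583 kJ
ΔH = Σ(broken) − Σ(formed) = 1108 − 583 = +525 kJ

ΔH ≈ +525 kJ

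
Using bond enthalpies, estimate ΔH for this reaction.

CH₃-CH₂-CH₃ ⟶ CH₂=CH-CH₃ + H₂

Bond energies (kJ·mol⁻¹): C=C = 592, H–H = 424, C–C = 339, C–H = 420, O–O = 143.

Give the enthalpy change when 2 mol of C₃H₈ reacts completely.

Bonds broken (reactants):
  C–C: 2 × 339 = 678
  C–H: 8 × 420 = 3360
  Σ(broken) = 4038 kJ
Bonds formed (products):
  C–C: 1 × 339 = 339
  C–H: 6 × 420 = 2520
  C=C: 1 × 592 = 592
  H–H: 1 × 424 = 424
  Σ(formed) = 3875 kJ
ΔH = Σ(broken) − Σ(formed) = 4038 − 3875 = +163 kJ
For 2× the reaction as written: 2 × (+163) = +326 kJ

ΔH = +326 kJ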